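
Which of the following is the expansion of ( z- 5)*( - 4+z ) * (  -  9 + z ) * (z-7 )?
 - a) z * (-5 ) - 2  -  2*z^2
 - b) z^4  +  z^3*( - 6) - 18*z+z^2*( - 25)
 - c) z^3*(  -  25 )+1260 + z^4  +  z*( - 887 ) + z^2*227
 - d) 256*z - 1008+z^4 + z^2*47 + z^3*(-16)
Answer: c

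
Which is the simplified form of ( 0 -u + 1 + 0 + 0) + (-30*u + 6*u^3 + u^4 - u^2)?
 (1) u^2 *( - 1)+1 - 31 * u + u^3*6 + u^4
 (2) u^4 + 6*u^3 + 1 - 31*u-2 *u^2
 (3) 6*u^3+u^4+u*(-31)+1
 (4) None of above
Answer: 1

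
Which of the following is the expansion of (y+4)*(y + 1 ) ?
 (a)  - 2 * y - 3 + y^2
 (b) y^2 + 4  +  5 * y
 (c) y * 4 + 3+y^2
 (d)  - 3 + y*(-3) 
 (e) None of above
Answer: b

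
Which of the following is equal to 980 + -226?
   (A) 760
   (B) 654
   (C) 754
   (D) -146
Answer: C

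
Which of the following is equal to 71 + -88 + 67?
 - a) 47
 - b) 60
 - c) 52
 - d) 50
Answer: d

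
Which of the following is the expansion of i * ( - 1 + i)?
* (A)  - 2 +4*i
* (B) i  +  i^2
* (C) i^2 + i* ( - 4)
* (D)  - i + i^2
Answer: D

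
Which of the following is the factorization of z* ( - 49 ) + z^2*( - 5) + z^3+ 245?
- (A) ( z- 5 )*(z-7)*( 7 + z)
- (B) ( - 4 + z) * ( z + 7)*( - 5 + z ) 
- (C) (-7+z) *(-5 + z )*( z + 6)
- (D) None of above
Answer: A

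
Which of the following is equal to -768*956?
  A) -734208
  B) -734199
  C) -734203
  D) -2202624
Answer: A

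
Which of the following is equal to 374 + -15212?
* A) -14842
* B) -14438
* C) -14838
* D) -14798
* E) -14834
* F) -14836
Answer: C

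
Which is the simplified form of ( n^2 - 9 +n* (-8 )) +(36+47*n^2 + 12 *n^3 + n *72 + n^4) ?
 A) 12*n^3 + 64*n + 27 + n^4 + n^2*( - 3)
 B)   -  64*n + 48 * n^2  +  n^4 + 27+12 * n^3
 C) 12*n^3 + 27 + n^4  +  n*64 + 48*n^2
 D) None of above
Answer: C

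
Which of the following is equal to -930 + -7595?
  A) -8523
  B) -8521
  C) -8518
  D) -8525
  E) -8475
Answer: D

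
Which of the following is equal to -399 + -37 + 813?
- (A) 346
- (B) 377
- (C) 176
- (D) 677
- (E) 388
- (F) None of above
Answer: B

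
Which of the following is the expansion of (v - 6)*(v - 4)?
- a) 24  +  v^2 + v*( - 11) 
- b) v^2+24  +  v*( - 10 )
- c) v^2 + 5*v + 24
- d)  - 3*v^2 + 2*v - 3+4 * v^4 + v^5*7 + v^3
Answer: b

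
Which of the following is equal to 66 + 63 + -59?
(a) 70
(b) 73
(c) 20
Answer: a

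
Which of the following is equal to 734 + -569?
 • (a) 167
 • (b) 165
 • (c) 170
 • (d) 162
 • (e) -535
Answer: b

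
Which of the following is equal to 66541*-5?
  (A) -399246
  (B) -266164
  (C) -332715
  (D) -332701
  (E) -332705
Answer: E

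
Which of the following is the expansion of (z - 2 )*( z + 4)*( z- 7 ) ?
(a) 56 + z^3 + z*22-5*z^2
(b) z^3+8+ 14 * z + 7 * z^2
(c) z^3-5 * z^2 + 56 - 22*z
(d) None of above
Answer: c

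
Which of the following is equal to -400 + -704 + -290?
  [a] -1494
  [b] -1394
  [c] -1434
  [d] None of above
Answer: b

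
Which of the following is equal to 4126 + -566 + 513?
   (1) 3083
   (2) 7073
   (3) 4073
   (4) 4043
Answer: 3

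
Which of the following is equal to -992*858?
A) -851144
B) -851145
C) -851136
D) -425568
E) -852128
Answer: C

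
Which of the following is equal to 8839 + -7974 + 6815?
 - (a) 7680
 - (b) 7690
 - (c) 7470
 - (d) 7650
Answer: a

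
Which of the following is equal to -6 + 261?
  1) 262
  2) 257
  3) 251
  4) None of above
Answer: 4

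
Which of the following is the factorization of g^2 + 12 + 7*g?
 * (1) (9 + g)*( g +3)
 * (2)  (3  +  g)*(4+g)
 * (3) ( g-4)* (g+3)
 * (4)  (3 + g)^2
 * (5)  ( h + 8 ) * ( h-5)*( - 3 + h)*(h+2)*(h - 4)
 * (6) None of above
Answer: 2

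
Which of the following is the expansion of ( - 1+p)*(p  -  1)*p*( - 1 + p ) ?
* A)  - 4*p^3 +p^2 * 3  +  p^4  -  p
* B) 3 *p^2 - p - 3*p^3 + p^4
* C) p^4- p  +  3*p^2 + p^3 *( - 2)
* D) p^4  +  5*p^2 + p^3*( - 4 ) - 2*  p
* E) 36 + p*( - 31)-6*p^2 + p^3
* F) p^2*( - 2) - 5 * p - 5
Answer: B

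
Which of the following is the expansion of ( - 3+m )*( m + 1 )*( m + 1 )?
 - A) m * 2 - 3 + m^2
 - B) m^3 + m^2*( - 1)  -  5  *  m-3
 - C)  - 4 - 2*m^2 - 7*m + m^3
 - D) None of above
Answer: B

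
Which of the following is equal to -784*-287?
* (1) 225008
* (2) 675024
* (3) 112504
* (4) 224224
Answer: 1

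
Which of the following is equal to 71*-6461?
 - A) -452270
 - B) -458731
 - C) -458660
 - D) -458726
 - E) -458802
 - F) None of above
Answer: B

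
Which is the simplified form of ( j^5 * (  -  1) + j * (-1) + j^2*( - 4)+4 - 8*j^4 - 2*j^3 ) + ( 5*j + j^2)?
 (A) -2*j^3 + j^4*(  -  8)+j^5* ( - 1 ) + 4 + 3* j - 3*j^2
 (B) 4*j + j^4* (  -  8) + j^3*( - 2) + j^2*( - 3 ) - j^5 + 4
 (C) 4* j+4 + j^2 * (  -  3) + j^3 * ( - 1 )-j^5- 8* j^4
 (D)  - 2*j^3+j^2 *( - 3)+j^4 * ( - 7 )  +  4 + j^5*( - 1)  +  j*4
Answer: B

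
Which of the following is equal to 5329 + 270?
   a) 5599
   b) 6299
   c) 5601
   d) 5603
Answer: a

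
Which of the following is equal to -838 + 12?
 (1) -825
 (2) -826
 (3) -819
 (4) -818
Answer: 2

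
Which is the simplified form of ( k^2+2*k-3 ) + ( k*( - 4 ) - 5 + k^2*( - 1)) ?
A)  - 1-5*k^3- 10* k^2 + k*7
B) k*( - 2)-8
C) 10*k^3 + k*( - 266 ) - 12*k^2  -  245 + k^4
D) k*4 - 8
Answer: B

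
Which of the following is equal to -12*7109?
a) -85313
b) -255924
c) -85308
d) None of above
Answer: c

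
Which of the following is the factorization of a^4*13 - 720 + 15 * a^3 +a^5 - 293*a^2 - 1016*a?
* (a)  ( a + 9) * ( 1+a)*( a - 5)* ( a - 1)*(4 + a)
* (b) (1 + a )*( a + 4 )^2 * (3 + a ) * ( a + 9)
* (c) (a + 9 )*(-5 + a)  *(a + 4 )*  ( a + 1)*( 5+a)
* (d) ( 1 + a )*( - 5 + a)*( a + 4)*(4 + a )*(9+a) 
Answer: d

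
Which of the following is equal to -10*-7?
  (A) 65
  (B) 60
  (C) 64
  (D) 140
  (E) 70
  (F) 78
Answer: E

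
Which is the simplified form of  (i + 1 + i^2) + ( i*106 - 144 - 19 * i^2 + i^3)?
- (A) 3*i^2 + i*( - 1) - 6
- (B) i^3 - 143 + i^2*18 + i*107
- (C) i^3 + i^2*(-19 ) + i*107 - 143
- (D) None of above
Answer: D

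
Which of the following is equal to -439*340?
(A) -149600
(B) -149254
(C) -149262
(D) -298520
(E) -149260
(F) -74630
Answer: E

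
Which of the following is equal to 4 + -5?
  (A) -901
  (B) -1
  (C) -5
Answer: B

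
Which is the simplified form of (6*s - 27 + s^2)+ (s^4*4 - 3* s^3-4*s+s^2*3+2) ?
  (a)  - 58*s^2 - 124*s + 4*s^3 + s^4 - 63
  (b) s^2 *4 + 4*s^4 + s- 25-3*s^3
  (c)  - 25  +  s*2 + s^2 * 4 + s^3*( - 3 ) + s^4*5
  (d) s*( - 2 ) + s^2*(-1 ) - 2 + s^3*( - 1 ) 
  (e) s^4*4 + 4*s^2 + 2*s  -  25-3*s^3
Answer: e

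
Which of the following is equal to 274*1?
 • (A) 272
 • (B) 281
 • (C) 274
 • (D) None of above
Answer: C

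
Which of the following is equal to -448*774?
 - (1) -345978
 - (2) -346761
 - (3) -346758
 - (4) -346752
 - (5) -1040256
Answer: 4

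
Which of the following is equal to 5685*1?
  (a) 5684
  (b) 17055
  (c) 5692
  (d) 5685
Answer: d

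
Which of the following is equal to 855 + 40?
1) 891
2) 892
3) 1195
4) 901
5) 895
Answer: 5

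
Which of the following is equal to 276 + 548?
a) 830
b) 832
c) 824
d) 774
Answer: c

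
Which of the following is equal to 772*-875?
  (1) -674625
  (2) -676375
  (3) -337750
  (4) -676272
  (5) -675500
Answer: 5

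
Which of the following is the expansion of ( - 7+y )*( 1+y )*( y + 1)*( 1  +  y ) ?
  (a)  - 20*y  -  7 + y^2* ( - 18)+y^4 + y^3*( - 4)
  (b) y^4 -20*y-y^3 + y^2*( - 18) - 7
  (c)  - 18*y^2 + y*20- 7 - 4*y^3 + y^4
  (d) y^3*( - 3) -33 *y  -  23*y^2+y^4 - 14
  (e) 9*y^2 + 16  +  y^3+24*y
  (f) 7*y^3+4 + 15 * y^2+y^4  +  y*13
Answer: a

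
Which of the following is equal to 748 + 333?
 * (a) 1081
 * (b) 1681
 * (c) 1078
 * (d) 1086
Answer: a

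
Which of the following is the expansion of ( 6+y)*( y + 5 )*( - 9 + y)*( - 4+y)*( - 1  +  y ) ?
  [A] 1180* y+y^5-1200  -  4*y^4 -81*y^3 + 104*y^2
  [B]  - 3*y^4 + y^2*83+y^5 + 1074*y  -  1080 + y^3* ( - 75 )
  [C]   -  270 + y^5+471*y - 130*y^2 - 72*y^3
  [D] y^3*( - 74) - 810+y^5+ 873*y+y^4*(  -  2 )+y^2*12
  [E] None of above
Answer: B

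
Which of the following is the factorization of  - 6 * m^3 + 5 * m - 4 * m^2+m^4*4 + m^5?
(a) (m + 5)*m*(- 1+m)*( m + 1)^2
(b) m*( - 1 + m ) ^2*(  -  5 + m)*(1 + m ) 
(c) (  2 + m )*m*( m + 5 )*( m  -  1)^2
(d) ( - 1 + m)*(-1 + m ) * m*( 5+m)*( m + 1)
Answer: d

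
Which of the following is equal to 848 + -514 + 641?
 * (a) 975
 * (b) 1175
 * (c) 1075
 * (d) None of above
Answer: a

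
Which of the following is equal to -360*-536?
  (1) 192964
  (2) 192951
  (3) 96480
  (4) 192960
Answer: 4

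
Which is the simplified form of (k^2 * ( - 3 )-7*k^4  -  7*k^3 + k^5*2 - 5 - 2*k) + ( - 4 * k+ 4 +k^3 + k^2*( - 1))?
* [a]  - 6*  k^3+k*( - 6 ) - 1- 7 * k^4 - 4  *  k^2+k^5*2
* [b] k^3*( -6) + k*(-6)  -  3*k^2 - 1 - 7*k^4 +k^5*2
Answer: a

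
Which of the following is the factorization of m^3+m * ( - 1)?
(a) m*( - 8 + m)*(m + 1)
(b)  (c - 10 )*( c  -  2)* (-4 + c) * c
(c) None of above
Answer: c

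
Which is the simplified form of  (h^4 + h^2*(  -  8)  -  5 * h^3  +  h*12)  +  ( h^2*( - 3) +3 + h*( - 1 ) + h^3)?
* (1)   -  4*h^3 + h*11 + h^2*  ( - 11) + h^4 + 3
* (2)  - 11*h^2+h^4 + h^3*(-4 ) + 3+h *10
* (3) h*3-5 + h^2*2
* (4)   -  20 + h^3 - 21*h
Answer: 1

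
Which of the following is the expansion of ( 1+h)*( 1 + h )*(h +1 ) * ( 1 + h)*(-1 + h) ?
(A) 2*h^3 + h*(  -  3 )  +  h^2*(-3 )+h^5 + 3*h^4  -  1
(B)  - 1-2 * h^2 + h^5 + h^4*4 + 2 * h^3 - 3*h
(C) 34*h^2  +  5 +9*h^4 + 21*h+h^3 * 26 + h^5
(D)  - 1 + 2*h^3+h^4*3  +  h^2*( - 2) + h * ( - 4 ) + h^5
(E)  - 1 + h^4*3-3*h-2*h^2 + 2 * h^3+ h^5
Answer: E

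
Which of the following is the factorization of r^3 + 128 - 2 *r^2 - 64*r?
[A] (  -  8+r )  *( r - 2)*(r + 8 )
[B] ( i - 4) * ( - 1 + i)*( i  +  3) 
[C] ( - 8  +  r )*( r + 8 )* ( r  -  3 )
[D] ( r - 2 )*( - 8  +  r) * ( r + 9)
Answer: A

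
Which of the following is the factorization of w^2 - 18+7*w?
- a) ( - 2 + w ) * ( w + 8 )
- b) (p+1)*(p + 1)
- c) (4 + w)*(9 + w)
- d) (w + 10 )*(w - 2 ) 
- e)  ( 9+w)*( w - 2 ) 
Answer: e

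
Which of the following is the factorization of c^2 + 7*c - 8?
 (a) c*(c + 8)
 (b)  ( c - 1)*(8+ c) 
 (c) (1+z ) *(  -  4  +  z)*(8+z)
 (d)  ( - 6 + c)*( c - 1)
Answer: b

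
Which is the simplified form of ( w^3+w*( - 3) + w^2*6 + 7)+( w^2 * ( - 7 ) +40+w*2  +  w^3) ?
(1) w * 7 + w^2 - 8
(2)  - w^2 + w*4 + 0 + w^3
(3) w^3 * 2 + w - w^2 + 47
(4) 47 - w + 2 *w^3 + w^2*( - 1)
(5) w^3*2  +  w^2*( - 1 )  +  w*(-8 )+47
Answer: 4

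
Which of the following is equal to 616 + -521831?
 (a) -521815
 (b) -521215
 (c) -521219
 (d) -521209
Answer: b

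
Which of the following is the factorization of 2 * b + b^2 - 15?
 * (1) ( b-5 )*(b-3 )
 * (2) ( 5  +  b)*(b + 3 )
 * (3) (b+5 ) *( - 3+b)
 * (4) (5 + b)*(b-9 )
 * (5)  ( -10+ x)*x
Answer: 3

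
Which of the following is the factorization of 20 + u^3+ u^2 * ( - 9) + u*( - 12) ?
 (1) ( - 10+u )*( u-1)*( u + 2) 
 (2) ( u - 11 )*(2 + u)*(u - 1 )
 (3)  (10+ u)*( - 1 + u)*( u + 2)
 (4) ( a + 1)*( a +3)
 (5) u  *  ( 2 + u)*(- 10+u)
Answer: 1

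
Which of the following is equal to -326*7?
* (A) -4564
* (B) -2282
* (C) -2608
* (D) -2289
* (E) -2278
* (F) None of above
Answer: B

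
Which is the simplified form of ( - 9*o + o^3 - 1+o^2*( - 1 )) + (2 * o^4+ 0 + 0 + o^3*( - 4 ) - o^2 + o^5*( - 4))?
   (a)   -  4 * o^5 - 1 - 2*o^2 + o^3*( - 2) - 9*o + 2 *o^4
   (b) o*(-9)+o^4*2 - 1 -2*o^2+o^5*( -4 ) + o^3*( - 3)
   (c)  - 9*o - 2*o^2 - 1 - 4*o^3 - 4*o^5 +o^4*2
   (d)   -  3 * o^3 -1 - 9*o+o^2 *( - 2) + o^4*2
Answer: b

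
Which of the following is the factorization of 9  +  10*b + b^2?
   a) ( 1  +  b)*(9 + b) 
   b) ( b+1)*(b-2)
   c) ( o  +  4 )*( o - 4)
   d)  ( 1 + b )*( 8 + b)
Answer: a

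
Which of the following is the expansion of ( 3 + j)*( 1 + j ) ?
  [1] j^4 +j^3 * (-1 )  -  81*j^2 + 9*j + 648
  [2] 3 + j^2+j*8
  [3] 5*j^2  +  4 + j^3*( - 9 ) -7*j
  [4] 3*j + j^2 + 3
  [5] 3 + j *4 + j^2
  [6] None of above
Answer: 5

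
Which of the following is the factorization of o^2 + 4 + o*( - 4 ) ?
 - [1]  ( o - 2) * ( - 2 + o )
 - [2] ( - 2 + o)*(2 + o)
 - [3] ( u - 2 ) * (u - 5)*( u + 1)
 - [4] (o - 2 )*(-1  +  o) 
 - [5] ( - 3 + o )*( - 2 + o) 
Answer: 1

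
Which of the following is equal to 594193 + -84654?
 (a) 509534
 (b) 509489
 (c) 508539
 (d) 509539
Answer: d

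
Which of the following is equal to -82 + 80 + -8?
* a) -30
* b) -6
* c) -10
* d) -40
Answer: c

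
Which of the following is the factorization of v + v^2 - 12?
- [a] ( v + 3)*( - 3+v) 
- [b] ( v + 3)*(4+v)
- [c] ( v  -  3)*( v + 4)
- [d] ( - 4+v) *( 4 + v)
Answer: c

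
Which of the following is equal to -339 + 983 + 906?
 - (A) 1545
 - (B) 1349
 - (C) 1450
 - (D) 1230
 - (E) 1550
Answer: E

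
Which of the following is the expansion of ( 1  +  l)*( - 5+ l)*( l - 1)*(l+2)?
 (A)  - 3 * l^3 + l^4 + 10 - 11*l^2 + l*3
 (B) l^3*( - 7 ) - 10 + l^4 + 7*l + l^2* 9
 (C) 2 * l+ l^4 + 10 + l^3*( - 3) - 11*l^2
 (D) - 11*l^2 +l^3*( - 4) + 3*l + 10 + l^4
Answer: A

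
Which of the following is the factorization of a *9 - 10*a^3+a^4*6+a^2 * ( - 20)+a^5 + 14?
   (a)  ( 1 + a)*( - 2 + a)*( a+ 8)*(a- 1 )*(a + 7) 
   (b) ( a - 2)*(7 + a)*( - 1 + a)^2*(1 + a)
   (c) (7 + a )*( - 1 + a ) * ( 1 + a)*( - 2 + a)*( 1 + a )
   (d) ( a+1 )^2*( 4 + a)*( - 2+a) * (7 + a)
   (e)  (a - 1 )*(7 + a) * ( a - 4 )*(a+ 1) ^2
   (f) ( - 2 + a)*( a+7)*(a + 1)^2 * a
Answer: c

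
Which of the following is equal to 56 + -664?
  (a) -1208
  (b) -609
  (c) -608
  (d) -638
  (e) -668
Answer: c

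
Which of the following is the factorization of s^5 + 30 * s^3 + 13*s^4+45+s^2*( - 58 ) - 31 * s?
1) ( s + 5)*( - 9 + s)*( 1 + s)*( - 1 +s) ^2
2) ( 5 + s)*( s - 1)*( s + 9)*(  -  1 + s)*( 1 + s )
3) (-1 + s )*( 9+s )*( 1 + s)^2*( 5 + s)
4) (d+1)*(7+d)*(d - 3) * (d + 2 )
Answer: 2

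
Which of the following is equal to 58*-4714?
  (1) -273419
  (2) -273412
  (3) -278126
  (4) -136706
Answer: 2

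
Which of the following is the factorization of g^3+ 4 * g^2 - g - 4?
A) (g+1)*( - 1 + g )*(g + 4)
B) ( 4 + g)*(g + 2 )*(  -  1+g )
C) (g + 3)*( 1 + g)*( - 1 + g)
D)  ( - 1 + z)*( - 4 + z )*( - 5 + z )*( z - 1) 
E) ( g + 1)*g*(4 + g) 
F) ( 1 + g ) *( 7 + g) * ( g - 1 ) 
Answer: A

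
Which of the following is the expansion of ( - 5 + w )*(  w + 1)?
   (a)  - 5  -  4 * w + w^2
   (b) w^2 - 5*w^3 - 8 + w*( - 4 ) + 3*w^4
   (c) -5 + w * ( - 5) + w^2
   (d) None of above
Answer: a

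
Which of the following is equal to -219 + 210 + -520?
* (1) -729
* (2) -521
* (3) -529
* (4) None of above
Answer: 3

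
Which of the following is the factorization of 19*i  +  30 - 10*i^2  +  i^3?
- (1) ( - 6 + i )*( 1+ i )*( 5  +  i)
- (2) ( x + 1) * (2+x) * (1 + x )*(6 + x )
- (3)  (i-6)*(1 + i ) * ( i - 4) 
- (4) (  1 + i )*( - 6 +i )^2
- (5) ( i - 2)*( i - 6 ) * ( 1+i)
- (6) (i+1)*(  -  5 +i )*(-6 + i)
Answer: 6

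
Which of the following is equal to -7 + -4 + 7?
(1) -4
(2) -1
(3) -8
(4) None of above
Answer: 1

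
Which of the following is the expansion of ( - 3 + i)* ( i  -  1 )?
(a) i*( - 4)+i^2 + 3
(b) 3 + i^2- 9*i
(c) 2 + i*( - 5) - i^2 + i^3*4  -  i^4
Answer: a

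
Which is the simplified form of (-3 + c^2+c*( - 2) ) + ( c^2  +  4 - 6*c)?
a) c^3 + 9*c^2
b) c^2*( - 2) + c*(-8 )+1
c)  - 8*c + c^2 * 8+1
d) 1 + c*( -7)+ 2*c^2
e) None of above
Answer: e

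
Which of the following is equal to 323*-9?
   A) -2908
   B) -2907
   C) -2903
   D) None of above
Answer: B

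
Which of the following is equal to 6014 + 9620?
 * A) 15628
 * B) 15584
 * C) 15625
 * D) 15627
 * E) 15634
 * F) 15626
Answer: E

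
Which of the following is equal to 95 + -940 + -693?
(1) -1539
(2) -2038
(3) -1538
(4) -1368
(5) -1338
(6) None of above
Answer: 3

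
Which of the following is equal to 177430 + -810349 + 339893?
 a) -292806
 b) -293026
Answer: b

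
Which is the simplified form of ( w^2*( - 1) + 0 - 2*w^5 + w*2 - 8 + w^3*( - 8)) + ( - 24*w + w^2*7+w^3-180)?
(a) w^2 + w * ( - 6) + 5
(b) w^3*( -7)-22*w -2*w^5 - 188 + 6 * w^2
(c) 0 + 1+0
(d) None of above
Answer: b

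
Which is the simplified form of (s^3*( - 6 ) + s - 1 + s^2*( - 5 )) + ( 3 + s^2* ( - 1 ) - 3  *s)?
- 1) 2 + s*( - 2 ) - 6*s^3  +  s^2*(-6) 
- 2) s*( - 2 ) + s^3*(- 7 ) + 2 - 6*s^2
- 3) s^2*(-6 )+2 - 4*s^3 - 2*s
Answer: 1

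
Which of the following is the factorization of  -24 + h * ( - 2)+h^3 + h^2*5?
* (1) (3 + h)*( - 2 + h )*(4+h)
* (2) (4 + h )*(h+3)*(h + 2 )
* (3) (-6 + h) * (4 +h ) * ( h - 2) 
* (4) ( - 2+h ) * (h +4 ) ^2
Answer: 1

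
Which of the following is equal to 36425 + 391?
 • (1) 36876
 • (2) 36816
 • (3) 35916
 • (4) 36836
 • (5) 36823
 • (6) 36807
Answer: 2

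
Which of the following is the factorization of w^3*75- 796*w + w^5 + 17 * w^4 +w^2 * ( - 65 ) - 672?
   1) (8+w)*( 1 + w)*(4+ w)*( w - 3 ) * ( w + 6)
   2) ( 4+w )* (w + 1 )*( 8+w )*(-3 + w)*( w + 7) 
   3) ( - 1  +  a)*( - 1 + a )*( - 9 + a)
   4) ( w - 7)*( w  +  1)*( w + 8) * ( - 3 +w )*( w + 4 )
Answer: 2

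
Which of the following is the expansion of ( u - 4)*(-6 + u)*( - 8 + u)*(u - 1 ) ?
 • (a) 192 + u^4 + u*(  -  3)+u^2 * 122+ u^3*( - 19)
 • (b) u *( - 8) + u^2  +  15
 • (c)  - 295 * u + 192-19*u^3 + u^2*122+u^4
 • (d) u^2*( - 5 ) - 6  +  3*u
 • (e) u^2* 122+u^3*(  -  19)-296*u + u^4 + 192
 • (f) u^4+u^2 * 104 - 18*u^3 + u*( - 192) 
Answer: e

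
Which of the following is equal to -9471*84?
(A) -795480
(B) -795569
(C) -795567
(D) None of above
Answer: D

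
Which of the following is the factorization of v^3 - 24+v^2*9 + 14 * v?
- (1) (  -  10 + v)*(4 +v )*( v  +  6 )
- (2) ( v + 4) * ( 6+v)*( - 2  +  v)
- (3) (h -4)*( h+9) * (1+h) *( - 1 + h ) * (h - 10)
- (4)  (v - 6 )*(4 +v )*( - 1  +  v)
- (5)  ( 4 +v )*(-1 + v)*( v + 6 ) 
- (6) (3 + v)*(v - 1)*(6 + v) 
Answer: 5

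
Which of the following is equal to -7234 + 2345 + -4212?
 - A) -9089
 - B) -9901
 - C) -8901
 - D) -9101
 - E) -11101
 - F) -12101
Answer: D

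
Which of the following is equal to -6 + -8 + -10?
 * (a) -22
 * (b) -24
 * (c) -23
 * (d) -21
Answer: b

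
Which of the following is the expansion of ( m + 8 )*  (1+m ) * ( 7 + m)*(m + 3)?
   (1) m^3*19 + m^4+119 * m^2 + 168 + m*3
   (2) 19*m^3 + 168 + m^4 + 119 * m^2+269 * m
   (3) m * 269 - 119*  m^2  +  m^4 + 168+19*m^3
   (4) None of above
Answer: 2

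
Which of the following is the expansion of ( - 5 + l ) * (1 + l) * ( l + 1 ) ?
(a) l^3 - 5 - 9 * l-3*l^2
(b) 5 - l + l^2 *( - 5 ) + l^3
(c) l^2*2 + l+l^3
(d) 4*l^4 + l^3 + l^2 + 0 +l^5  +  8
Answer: a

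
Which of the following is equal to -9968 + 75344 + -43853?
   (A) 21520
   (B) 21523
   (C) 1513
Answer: B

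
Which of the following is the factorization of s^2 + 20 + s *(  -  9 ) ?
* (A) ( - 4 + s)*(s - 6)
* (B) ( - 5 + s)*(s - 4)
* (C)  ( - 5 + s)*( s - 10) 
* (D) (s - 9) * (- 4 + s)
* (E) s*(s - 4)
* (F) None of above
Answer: B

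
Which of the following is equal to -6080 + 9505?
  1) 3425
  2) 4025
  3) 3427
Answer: 1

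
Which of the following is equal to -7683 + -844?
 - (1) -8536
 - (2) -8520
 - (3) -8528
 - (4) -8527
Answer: 4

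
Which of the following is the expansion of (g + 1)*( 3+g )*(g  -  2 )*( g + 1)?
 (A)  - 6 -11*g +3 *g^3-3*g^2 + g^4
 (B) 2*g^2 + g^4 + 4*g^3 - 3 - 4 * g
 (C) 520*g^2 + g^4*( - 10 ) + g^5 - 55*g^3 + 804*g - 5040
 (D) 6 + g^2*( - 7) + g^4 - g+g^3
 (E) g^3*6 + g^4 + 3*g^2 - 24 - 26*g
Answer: A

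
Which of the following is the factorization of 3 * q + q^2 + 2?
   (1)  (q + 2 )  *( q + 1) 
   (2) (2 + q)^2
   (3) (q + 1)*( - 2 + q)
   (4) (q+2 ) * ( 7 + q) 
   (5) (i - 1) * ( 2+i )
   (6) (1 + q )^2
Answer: 1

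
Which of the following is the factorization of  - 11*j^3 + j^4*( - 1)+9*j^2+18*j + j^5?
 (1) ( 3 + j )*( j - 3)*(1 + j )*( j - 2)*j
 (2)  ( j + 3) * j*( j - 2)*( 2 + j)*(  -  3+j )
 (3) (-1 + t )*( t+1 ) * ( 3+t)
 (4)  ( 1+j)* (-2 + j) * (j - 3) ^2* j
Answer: 1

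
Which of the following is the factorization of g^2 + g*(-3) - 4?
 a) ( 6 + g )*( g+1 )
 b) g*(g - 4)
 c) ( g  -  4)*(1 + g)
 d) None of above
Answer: c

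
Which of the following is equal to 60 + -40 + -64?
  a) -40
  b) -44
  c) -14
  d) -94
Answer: b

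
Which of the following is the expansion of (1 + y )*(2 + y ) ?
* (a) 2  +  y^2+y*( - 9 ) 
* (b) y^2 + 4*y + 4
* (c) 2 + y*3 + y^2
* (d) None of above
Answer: c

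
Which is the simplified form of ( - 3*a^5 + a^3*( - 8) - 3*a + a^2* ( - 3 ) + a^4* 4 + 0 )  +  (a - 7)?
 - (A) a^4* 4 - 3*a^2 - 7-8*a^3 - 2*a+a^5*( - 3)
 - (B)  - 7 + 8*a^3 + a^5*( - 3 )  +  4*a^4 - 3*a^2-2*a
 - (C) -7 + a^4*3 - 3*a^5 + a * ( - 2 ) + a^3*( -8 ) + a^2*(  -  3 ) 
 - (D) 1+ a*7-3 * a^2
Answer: A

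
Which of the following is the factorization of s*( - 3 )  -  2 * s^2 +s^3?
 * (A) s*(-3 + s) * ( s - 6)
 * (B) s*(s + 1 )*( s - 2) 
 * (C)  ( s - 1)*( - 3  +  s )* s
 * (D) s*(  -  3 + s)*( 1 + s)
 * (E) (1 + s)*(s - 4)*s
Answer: D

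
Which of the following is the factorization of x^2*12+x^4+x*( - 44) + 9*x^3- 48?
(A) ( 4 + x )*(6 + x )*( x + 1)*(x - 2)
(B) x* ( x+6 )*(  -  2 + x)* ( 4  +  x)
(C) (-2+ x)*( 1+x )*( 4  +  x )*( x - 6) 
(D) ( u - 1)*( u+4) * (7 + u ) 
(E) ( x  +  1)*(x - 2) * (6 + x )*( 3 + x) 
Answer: A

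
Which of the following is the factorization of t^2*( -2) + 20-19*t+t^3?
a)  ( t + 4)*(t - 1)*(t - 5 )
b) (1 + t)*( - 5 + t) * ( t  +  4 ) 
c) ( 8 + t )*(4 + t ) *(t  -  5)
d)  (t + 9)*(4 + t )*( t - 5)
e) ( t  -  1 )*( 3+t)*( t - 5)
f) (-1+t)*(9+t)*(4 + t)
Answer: a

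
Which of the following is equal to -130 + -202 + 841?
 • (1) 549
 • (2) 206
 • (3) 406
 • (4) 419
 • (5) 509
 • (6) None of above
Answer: 5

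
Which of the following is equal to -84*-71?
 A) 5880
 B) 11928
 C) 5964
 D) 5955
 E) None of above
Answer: C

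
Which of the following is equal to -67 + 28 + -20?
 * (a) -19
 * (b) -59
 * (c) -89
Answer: b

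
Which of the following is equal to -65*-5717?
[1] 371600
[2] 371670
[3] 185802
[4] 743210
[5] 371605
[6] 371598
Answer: 5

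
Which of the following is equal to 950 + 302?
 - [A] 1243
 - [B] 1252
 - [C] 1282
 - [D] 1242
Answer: B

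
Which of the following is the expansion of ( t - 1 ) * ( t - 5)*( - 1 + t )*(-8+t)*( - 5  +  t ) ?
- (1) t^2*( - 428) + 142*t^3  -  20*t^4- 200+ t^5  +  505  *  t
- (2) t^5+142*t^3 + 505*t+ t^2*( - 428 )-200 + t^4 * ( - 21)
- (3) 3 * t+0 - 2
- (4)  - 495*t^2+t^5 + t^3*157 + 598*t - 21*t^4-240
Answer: 1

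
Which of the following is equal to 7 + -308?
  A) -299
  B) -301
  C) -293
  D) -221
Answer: B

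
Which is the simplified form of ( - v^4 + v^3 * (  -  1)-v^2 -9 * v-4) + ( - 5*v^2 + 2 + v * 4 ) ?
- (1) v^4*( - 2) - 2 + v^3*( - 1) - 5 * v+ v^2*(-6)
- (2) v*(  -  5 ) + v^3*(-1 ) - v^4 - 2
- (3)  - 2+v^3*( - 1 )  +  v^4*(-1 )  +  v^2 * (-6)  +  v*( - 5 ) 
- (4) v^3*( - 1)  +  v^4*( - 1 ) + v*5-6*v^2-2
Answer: 3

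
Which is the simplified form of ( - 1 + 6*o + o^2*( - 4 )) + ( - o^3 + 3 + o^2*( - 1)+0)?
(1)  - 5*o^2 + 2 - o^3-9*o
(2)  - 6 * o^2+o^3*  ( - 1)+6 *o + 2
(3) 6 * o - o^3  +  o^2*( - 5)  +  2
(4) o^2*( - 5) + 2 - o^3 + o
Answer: 3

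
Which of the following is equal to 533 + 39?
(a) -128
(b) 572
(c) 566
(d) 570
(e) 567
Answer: b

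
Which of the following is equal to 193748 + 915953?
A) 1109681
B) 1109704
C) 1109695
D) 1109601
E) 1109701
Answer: E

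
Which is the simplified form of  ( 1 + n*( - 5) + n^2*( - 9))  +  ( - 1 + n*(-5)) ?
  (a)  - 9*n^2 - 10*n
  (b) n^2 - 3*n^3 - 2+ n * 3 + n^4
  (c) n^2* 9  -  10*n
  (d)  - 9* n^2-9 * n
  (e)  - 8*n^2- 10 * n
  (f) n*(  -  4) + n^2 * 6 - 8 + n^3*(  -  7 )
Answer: a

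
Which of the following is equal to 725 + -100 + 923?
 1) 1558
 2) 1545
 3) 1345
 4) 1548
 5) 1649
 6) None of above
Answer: 4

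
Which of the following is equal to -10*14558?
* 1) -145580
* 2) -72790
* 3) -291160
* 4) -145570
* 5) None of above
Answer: 1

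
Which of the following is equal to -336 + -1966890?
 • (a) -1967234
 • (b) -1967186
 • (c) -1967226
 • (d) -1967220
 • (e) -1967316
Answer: c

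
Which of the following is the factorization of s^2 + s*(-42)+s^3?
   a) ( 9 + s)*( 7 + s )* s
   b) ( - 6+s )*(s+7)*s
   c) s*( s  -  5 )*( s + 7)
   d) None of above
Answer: b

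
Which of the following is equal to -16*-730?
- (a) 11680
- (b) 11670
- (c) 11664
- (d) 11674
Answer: a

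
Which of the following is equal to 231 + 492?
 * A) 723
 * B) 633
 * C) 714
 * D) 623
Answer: A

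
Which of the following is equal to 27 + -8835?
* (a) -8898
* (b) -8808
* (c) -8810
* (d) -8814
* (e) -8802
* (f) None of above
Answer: b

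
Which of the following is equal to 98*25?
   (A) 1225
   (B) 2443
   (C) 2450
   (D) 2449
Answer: C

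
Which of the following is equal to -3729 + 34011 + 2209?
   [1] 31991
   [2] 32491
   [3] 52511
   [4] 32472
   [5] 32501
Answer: 2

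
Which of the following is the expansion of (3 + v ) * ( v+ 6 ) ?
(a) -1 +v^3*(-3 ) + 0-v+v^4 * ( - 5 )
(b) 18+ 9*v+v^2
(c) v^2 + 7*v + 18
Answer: b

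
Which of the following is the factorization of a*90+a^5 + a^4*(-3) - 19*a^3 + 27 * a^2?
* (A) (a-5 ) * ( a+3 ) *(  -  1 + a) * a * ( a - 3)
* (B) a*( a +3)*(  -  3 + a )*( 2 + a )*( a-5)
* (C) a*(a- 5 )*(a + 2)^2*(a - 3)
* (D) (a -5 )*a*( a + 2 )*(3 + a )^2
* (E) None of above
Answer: B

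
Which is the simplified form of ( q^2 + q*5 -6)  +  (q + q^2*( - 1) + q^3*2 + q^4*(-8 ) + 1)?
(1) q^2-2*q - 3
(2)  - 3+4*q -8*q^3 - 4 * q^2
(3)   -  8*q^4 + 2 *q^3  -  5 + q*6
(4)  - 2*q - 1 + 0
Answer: 3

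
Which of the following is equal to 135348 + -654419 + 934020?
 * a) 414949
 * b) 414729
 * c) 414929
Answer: a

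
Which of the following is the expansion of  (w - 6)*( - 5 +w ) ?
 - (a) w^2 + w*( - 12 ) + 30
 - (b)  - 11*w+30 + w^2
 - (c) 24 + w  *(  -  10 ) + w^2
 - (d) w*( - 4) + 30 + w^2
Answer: b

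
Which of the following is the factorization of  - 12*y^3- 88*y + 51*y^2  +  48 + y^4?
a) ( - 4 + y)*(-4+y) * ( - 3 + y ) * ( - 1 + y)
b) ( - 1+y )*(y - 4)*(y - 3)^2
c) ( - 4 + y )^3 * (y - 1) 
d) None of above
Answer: a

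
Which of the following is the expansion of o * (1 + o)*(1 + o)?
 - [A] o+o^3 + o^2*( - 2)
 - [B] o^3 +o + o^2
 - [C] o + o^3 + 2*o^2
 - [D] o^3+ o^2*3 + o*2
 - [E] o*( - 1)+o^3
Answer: C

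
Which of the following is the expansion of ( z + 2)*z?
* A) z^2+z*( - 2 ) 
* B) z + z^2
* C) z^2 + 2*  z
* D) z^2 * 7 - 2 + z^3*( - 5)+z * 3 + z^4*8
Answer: C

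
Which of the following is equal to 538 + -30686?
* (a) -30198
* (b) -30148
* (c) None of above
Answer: b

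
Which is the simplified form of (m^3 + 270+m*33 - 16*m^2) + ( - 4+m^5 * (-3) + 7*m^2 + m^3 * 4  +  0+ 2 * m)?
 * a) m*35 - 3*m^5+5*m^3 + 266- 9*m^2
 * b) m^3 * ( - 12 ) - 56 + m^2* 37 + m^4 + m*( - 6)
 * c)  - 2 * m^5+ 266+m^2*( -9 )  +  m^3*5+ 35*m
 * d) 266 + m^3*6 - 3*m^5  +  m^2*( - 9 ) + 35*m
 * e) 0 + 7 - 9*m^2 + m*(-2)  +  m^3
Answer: a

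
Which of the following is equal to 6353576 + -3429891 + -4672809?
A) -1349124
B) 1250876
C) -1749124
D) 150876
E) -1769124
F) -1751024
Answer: C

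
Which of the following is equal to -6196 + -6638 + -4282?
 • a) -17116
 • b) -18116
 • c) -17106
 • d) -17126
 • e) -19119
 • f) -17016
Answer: a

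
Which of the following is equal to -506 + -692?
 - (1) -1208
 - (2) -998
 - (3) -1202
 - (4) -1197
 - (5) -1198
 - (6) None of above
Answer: 5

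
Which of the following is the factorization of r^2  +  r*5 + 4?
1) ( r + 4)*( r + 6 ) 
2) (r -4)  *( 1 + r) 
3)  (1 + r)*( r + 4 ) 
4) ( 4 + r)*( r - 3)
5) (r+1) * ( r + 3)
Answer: 3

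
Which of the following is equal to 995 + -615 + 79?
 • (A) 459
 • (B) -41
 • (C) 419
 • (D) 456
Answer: A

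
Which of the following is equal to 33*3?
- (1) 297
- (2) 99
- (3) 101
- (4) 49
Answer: 2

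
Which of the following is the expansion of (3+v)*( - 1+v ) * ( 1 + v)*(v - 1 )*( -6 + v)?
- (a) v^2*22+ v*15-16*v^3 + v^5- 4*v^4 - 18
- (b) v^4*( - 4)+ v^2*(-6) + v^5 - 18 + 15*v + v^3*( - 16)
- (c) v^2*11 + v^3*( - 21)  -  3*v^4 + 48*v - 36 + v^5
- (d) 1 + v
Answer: a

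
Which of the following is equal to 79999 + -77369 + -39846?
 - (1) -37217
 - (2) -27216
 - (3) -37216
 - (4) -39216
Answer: 3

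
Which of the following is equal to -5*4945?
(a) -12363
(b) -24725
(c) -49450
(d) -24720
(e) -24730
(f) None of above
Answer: b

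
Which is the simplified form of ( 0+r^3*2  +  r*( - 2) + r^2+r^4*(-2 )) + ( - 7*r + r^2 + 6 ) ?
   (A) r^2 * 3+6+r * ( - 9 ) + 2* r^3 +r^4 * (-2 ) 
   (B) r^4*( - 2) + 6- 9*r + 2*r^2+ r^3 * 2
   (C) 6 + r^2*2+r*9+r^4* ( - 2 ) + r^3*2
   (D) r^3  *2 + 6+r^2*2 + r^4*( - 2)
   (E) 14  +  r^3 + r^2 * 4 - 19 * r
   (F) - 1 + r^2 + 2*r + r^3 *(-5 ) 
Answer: B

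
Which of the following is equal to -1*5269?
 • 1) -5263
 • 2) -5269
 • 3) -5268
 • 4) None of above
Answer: 2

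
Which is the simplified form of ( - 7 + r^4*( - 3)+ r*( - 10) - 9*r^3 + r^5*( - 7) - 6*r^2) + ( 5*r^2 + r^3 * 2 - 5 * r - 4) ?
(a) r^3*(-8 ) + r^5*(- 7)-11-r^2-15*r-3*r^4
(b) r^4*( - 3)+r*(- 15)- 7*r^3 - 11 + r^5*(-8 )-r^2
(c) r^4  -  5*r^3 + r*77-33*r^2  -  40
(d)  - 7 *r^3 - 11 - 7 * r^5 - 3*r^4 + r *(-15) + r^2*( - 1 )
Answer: d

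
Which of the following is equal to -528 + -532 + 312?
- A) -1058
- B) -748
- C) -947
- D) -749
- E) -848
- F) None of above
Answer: B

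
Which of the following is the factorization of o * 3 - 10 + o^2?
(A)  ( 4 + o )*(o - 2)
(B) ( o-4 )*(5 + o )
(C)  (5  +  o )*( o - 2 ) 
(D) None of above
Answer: C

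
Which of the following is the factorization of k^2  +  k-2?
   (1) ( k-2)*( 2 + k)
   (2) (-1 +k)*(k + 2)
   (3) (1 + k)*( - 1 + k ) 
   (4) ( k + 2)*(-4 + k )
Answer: 2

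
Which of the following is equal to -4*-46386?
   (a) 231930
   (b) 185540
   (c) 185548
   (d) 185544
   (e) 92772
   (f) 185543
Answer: d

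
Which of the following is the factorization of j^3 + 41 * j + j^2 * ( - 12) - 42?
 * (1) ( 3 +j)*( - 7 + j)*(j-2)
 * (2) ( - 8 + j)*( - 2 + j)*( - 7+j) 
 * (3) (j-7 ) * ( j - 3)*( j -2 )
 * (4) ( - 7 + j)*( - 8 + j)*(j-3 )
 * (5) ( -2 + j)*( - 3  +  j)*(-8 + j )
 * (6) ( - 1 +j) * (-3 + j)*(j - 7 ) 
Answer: 3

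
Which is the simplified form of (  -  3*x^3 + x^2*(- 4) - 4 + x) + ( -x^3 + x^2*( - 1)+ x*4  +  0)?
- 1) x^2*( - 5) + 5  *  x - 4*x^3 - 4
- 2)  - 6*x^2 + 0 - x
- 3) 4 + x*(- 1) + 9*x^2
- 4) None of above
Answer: 1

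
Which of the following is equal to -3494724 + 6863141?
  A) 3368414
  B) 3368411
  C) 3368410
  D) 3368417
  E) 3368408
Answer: D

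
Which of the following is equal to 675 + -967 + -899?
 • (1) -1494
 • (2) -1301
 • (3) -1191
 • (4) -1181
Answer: 3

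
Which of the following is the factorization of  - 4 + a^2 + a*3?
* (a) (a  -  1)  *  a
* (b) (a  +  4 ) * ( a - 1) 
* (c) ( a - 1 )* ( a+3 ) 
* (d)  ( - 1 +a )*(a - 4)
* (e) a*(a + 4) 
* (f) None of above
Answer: b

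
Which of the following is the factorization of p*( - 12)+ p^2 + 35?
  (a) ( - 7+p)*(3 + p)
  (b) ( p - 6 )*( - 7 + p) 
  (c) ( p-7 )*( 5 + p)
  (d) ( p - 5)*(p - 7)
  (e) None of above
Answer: d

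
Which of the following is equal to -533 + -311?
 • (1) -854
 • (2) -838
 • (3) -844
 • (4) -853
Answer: 3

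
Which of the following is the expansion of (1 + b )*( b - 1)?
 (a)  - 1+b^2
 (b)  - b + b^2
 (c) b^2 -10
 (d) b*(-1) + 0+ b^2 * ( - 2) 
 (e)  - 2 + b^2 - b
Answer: a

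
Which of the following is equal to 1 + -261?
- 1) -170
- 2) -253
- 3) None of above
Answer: 3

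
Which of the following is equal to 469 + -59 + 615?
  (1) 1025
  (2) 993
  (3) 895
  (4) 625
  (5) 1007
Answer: 1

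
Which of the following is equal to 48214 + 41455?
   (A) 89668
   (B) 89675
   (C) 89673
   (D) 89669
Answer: D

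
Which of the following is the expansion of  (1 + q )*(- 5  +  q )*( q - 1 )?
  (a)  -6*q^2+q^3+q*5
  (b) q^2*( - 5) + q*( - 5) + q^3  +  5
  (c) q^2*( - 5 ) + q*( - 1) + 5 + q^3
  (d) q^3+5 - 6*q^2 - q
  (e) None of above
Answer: c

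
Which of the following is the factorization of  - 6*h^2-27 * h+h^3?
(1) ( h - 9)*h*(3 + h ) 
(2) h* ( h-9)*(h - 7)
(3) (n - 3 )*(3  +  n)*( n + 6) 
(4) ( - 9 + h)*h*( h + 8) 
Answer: 1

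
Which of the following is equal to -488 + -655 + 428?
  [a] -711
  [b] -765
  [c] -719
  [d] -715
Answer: d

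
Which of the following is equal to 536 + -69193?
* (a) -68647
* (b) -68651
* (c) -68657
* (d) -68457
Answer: c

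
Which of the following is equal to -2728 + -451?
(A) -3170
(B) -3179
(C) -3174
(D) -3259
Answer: B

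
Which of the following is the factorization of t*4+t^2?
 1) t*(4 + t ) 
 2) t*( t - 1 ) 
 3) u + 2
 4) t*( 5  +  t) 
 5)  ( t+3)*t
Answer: 1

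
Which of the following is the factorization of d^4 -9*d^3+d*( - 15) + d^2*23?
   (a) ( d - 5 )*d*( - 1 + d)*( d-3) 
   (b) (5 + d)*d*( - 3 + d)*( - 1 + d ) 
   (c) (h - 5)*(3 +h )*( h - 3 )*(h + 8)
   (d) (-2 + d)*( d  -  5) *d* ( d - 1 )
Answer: a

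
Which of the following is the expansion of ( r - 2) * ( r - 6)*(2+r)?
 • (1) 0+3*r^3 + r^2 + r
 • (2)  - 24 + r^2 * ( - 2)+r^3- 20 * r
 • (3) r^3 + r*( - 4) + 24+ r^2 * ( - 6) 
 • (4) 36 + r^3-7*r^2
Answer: 3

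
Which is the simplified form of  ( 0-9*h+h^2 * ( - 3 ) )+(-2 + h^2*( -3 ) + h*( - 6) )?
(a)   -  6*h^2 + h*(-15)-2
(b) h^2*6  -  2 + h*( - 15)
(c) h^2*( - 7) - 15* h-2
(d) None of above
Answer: a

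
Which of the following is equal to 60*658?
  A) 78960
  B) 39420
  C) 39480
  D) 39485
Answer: C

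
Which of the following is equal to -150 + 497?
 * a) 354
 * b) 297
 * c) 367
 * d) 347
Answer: d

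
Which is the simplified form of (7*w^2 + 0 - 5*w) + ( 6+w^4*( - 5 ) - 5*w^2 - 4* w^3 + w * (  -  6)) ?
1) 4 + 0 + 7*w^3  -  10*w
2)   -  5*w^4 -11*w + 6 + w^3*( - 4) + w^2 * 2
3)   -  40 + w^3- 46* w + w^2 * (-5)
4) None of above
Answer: 2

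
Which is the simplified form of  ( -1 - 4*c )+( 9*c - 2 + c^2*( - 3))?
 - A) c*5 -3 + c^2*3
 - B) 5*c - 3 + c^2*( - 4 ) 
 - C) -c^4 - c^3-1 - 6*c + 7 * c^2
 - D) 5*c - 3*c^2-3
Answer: D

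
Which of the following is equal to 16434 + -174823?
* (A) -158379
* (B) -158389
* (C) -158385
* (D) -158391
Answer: B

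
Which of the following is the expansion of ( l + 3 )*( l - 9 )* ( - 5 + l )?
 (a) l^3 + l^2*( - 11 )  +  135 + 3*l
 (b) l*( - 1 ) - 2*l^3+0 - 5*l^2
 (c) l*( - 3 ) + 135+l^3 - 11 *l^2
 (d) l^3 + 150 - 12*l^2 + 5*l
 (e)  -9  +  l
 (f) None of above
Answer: a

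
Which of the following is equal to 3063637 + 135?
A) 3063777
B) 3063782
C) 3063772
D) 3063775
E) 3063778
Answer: C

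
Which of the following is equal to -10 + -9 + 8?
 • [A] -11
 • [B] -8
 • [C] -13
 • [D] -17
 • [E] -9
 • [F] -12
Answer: A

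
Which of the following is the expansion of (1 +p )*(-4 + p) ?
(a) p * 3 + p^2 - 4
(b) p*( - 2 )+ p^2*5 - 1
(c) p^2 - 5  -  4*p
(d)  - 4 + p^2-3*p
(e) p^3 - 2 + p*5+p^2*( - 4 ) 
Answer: d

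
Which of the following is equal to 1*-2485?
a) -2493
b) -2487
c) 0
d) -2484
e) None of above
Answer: e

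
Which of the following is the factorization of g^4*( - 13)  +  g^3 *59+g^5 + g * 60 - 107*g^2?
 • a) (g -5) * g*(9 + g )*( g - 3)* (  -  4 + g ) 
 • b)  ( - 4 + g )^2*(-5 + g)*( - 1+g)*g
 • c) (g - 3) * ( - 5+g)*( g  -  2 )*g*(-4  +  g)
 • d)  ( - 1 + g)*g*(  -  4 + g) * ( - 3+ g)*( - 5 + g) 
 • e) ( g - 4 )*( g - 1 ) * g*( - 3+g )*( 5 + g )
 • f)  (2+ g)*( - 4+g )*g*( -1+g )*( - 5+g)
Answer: d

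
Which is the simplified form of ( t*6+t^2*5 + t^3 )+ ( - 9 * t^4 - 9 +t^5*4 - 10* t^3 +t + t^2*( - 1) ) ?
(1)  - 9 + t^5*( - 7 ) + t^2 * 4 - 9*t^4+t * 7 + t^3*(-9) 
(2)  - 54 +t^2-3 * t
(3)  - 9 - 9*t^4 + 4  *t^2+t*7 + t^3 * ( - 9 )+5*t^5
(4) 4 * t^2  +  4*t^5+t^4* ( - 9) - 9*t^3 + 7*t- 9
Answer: 4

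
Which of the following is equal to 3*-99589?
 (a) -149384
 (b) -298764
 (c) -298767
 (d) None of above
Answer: c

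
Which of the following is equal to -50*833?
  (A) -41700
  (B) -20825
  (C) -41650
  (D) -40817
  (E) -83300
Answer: C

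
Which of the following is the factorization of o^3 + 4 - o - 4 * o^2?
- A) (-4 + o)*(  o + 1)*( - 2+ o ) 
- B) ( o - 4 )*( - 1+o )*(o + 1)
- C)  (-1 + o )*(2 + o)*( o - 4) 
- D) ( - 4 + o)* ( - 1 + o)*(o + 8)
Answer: B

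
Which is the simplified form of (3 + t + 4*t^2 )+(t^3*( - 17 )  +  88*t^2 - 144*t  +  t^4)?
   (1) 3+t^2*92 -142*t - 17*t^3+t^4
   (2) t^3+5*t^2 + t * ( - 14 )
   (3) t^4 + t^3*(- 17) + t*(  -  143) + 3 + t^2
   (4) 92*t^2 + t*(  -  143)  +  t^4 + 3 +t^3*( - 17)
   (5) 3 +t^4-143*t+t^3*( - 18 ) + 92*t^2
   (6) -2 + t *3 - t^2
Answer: 4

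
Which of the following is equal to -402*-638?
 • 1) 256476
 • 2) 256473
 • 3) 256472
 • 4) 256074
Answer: 1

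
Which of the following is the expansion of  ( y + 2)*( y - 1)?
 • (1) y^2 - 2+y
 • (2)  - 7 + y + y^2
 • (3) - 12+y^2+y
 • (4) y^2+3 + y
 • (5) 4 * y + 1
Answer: 1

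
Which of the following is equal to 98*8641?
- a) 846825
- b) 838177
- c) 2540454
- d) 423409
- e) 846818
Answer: e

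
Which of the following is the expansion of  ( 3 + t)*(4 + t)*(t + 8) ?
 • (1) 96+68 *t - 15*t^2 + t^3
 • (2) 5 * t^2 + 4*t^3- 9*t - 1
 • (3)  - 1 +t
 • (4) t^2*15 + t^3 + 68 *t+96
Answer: 4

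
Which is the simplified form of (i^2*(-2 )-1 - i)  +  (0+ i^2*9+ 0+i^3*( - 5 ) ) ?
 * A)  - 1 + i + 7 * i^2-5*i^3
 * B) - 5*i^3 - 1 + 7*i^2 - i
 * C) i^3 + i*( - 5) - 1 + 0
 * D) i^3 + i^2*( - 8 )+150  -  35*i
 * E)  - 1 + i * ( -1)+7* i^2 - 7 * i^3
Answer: B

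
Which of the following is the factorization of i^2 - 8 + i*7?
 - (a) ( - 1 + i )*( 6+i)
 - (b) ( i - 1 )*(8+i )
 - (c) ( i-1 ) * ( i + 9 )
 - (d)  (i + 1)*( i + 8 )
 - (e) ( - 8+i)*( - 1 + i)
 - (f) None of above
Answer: b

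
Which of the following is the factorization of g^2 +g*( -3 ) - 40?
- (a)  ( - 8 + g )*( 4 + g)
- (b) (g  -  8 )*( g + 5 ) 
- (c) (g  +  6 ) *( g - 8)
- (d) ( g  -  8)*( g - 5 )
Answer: b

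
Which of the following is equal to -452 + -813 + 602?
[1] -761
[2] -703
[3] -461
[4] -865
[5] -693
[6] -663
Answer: 6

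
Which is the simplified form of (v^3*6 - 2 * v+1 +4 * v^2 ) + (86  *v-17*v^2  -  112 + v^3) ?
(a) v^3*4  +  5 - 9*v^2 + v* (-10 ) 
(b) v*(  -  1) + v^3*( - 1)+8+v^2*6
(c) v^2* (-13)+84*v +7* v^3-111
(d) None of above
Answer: c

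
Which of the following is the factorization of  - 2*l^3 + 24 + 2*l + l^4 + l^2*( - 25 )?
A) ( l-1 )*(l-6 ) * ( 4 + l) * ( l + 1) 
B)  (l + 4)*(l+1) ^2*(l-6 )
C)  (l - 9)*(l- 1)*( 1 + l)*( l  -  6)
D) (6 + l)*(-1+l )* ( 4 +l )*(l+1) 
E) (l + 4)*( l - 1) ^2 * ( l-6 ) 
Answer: A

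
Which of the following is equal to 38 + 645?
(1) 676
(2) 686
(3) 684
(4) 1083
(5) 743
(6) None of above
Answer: 6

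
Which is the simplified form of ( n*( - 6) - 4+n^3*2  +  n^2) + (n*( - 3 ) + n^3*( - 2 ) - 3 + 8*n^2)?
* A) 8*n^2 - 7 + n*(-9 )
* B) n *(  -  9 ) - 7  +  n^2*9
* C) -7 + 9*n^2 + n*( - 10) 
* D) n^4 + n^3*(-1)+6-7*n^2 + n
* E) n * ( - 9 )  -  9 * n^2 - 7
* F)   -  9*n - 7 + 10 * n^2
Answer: B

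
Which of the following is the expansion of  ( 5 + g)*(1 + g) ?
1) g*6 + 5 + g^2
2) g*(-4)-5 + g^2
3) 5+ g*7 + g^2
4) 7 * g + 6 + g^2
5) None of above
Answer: 1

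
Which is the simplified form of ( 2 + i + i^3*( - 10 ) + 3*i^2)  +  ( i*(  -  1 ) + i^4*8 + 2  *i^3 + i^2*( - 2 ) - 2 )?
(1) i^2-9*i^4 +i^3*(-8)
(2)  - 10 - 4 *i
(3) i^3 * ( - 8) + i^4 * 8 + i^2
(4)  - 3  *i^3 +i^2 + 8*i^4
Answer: 3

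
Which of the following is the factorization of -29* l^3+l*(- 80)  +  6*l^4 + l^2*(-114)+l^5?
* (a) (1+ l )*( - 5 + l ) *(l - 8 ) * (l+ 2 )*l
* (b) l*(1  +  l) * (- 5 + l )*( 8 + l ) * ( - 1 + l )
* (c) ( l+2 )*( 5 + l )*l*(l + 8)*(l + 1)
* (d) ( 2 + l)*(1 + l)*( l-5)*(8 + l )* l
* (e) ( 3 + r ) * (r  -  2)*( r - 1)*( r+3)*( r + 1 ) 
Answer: d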